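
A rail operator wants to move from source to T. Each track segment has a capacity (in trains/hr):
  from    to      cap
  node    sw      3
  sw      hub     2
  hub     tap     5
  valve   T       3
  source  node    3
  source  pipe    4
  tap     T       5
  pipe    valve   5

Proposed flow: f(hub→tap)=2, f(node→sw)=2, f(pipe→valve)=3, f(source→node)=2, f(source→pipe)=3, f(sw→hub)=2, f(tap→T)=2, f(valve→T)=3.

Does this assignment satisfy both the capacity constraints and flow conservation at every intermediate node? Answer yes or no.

Yes

Every edge has 0 ≤ f(e) ≤ cap(e).
At each intermediate node, inflow equals outflow.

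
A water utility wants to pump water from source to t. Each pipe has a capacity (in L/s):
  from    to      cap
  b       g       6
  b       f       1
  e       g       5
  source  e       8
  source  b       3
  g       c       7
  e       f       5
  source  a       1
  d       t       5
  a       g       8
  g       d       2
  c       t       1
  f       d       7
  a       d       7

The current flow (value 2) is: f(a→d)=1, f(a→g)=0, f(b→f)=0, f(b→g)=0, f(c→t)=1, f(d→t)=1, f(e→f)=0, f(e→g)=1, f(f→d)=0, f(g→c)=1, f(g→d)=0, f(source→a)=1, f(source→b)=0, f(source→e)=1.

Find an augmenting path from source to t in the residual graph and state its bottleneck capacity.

Residual along source→e→g→d→t: source→e: 7, e→g: 4, g→d: 2, d→t: 4.
Bottleneck = min = 2.

source→e→g→d→t, bottleneck 2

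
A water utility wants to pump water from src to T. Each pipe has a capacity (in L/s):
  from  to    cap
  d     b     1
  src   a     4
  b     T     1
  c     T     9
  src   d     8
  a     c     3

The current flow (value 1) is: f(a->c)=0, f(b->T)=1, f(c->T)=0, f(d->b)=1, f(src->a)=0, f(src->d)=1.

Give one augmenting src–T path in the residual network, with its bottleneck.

src->a->c->T, bottleneck 3

Residual along src->a->c->T: src->a: 4, a->c: 3, c->T: 9.
Bottleneck = min = 3.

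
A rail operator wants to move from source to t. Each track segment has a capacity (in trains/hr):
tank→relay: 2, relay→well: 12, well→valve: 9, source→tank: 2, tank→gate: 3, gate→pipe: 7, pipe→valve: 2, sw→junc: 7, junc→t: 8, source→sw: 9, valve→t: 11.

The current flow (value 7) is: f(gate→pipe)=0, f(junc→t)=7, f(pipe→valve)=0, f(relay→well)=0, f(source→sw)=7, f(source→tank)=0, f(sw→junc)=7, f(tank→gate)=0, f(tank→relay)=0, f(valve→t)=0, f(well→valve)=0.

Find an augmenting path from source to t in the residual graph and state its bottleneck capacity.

Residual along source→tank→gate→pipe→valve→t: source→tank: 2, tank→gate: 3, gate→pipe: 7, pipe→valve: 2, valve→t: 11.
Bottleneck = min = 2.

source→tank→gate→pipe→valve→t, bottleneck 2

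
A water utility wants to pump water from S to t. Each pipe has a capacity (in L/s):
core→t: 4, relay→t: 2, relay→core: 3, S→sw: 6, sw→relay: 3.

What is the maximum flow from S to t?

3

Augment S→sw→relay→t: bottleneck 2. Total 2.
Augment S→sw→relay→core→t: bottleneck 1. Total 3.
No augmenting path remains in the residual graph.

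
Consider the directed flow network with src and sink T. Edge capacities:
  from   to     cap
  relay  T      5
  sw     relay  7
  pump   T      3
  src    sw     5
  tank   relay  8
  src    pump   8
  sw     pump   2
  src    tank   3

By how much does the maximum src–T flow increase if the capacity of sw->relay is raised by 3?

0

Original max flow = 8.
Edge sw->relay does not cross the min cut (source side {pump, relay, src, sw, tank}), so extra capacity there cannot help.
New max flow = 8. Increase = 0.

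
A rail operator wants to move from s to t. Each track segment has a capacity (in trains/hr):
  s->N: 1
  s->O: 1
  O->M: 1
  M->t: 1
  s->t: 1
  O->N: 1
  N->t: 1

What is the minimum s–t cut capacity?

3

Max flow = 3 (via 3 augmenting paths).
In the residual at optimum, the set reachable from s is {s}.
Cut edges: s->O (cap 1), s->N (cap 1), s->t (cap 1). Sum = 3.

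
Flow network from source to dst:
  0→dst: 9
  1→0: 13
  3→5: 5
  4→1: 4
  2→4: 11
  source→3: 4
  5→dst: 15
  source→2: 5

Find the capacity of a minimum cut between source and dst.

Max flow = 8 (via 2 augmenting paths).
In the residual at optimum, the set reachable from source is {2, 4, source}.
Cut edges: 4→1 (cap 4), source→3 (cap 4). Sum = 8.

8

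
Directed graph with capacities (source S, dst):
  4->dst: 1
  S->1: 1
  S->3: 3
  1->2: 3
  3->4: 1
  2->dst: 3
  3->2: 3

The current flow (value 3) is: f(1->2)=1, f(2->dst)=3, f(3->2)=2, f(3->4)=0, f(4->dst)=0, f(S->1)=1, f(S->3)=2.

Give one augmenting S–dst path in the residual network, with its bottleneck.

S->3->4->dst, bottleneck 1

Residual along S->3->4->dst: S->3: 1, 3->4: 1, 4->dst: 1.
Bottleneck = min = 1.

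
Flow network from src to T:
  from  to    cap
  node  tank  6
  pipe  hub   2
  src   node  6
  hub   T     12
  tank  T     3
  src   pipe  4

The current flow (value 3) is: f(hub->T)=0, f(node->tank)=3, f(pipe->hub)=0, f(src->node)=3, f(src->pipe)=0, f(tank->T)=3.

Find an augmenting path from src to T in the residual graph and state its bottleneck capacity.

Residual along src->pipe->hub->T: src->pipe: 4, pipe->hub: 2, hub->T: 12.
Bottleneck = min = 2.

src->pipe->hub->T, bottleneck 2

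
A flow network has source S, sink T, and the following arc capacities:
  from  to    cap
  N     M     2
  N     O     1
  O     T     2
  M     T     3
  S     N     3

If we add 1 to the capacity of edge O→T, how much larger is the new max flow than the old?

0

Original max flow = 3.
Edge O→T does not cross the min cut (source side {S}), so extra capacity there cannot help.
New max flow = 3. Increase = 0.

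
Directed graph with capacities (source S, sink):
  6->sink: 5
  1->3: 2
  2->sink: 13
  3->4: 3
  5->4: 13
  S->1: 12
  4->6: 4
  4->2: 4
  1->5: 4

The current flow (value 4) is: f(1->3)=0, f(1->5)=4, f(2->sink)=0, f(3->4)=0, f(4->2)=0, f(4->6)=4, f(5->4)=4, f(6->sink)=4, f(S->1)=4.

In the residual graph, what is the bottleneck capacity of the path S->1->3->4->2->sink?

Residual capacities along the path: S->1: 8, 1->3: 2, 3->4: 3, 4->2: 4, 2->sink: 13.
Minimum is 2.

2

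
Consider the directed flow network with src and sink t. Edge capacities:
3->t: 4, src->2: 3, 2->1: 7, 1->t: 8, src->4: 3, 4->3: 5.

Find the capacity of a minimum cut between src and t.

6

Max flow = 6 (via 2 augmenting paths).
In the residual at optimum, the set reachable from src is {src}.
Cut edges: src->2 (cap 3), src->4 (cap 3). Sum = 6.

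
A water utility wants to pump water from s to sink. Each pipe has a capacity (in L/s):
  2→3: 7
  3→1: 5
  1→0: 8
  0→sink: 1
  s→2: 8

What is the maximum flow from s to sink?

Augment s→2→3→1→0→sink: bottleneck 1. Total 1.
No augmenting path remains in the residual graph.

1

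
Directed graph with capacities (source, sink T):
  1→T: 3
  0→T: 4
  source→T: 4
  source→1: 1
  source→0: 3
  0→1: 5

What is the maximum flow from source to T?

Augment source→T: bottleneck 4. Total 4.
Augment source→0→T: bottleneck 3. Total 7.
Augment source→1→T: bottleneck 1. Total 8.
No augmenting path remains in the residual graph.

8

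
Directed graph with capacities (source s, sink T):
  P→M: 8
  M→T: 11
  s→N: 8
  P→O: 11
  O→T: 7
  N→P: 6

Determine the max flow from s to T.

Augment s→N→P→O→T: bottleneck 6. Total 6.
No augmenting path remains in the residual graph.

6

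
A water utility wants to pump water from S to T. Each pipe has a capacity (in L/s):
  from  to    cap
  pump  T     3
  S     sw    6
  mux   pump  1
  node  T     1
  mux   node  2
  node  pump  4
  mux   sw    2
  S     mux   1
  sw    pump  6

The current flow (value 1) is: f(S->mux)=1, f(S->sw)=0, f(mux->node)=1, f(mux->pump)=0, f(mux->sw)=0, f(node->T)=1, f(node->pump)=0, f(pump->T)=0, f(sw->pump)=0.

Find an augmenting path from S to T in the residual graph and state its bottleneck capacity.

Residual along S->sw->pump->T: S->sw: 6, sw->pump: 6, pump->T: 3.
Bottleneck = min = 3.

S->sw->pump->T, bottleneck 3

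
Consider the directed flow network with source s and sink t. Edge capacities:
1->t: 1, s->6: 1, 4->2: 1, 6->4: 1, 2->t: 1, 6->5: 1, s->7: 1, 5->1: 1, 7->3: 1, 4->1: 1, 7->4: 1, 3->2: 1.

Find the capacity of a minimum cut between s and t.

Max flow = 2 (via 2 augmenting paths).
In the residual at optimum, the set reachable from s is {s}.
Cut edges: s->6 (cap 1), s->7 (cap 1). Sum = 2.

2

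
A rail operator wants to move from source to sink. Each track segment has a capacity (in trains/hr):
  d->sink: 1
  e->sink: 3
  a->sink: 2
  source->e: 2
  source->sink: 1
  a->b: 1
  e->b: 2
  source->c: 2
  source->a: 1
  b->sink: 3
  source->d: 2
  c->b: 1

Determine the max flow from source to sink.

Augment source->sink: bottleneck 1. Total 1.
Augment source->e->sink: bottleneck 2. Total 3.
Augment source->a->sink: bottleneck 1. Total 4.
Augment source->d->sink: bottleneck 1. Total 5.
Augment source->c->b->sink: bottleneck 1. Total 6.
No augmenting path remains in the residual graph.

6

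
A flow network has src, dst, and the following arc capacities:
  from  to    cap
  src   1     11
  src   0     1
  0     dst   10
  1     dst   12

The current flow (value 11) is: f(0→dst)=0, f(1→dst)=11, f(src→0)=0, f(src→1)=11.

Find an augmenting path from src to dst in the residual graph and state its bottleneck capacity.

Residual along src→0→dst: src→0: 1, 0→dst: 10.
Bottleneck = min = 1.

src→0→dst, bottleneck 1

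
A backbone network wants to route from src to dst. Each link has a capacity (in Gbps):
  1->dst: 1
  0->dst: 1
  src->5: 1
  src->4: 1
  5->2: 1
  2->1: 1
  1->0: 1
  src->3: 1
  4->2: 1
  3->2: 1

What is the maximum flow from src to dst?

1

Augment src->5->2->1->dst: bottleneck 1. Total 1.
No augmenting path remains in the residual graph.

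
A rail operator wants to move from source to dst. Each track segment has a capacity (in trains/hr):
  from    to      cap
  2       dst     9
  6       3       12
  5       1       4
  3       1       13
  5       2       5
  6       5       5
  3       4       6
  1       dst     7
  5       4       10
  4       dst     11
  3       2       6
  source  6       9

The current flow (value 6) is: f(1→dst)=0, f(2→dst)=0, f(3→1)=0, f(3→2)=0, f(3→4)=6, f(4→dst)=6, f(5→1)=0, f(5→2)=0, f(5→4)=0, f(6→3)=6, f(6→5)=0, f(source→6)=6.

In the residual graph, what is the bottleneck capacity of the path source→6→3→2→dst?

3

Residual capacities along the path: source→6: 3, 6→3: 6, 3→2: 6, 2→dst: 9.
Minimum is 3.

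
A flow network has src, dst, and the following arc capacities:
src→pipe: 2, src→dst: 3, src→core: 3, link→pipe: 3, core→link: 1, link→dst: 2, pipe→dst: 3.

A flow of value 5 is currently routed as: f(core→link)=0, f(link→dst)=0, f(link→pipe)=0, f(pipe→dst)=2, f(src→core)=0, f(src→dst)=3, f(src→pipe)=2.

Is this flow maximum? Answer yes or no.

Residual path src→core→link→dst has bottleneck 1 > 0.
Pushing 1 along it raises the flow to 6, so the given flow is not maximum.

No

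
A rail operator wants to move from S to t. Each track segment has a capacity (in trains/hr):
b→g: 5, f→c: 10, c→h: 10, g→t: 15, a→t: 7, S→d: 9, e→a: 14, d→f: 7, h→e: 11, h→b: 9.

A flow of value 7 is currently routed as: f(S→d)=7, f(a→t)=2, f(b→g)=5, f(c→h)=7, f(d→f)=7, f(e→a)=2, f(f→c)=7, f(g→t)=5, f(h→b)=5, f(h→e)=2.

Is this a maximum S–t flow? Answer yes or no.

Yes

Residual reachable from S: {S, d}; t is not reachable.
Saturated cut: d→f with total capacity 7 = current flow value. Flow is maximum.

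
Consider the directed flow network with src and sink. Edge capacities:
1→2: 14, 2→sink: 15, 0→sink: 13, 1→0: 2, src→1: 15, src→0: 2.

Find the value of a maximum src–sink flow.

17

Augment src→0→sink: bottleneck 2. Total 2.
Augment src→1→2→sink: bottleneck 14. Total 16.
Augment src→1→0→sink: bottleneck 1. Total 17.
No augmenting path remains in the residual graph.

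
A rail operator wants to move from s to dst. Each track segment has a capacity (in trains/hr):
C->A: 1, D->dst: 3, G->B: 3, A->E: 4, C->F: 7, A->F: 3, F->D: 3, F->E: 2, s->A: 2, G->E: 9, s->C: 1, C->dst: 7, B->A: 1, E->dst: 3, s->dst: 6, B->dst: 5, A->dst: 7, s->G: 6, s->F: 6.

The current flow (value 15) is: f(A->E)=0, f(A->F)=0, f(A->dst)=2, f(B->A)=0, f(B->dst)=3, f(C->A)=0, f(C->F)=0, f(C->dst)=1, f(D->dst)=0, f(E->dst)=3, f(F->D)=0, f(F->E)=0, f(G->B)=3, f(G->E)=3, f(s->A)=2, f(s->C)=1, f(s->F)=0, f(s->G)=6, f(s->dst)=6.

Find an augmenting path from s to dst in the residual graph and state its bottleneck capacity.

Residual along s->F->D->dst: s->F: 6, F->D: 3, D->dst: 3.
Bottleneck = min = 3.

s->F->D->dst, bottleneck 3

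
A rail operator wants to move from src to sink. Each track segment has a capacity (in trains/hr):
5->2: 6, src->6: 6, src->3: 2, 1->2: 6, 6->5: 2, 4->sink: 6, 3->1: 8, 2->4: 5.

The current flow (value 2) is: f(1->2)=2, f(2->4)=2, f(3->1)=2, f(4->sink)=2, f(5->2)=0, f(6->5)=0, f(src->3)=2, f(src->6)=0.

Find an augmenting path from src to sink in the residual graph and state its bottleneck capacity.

src->6->5->2->4->sink, bottleneck 2

Residual along src->6->5->2->4->sink: src->6: 6, 6->5: 2, 5->2: 6, 2->4: 3, 4->sink: 4.
Bottleneck = min = 2.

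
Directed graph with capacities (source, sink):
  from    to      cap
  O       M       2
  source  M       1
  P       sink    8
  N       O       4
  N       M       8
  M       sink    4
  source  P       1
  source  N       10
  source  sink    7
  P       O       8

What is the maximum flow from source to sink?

Augment source->sink: bottleneck 7. Total 7.
Augment source->P->sink: bottleneck 1. Total 8.
Augment source->M->sink: bottleneck 1. Total 9.
Augment source->N->M->sink: bottleneck 3. Total 12.
No augmenting path remains in the residual graph.

12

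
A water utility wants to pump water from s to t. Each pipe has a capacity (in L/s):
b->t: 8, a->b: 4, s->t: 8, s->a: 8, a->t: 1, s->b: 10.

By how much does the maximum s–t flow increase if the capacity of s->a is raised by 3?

0

Original max flow = 17.
Edge s->a does not cross the min cut (source side {a, b, s}), so extra capacity there cannot help.
New max flow = 17. Increase = 0.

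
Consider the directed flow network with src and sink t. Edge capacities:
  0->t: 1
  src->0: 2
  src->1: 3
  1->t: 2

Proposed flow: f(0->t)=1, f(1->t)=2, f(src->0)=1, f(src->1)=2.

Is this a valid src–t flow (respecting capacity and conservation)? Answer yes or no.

Yes

Every edge has 0 ≤ f(e) ≤ cap(e).
At each intermediate node, inflow equals outflow.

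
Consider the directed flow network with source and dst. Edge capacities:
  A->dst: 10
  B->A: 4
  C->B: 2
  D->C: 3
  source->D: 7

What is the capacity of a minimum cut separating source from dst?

2

Max flow = 2 (via 1 augmenting path).
In the residual at optimum, the set reachable from source is {C, D, source}.
Cut edges: C->B (cap 2). Sum = 2.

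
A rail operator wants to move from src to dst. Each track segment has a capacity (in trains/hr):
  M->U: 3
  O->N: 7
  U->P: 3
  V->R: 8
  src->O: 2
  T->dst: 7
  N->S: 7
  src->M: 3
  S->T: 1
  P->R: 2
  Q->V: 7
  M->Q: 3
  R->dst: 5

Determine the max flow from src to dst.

4

Augment src->O->N->S->T->dst: bottleneck 1. Total 1.
Augment src->M->Q->V->R->dst: bottleneck 3. Total 4.
No augmenting path remains in the residual graph.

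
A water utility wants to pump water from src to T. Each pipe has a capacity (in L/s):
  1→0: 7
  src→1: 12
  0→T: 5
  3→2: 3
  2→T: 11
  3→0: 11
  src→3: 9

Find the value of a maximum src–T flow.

8

Augment src→1→0→T: bottleneck 5. Total 5.
Augment src→3→2→T: bottleneck 3. Total 8.
No augmenting path remains in the residual graph.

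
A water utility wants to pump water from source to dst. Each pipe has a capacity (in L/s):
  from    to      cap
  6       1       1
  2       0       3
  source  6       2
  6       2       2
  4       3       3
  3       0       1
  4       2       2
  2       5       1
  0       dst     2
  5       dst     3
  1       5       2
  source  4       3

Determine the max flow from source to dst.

Augment source→6→1→5→dst: bottleneck 1. Total 1.
Augment source→6→2→5→dst: bottleneck 1. Total 2.
Augment source→4→2→0→dst: bottleneck 2. Total 4.
No augmenting path remains in the residual graph.

4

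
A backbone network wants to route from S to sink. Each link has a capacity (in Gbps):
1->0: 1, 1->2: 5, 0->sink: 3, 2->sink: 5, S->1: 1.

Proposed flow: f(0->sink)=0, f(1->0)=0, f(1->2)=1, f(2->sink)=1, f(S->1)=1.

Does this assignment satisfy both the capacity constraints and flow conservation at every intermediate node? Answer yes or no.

Every edge has 0 ≤ f(e) ≤ cap(e).
At each intermediate node, inflow equals outflow.

Yes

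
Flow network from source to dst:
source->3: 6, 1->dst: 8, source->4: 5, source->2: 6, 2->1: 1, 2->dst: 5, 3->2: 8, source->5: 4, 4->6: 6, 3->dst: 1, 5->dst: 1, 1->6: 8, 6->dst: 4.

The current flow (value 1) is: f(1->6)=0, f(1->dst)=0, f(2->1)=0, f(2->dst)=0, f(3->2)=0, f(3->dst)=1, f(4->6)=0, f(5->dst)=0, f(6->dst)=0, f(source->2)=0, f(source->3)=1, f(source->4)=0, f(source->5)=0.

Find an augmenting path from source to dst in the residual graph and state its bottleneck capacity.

Residual along source->2->dst: source->2: 6, 2->dst: 5.
Bottleneck = min = 5.

source->2->dst, bottleneck 5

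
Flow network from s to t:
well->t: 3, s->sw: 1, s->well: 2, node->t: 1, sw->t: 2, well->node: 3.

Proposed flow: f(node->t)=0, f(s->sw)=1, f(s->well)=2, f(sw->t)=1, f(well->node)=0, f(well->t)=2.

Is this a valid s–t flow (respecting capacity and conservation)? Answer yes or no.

Yes

Every edge has 0 ≤ f(e) ≤ cap(e).
At each intermediate node, inflow equals outflow.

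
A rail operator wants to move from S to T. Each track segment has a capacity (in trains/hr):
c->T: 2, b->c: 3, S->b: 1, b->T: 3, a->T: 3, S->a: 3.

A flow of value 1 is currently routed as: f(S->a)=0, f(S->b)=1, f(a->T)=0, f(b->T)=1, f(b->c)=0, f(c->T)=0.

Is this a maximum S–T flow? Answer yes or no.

Residual path S->a->T has bottleneck 3 > 0.
Pushing 3 along it raises the flow to 4, so the given flow is not maximum.

No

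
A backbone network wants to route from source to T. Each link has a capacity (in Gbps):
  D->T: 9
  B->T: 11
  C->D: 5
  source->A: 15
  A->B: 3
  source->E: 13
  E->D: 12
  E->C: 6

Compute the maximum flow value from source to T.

Augment source->E->D->T: bottleneck 9. Total 9.
Augment source->A->B->T: bottleneck 3. Total 12.
No augmenting path remains in the residual graph.

12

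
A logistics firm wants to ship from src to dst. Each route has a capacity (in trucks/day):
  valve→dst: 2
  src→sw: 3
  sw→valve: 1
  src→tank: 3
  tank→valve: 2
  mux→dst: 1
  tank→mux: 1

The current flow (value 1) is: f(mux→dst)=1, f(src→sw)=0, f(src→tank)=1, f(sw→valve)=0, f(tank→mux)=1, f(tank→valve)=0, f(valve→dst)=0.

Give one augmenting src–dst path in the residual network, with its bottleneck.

src→tank→valve→dst, bottleneck 2

Residual along src→tank→valve→dst: src→tank: 2, tank→valve: 2, valve→dst: 2.
Bottleneck = min = 2.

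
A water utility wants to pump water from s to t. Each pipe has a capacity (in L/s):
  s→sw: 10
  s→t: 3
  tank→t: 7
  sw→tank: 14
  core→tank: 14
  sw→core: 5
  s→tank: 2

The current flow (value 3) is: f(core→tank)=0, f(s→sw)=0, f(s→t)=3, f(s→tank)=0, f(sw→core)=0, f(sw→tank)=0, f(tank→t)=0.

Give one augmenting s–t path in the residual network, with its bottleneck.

s→tank→t, bottleneck 2

Residual along s→tank→t: s→tank: 2, tank→t: 7.
Bottleneck = min = 2.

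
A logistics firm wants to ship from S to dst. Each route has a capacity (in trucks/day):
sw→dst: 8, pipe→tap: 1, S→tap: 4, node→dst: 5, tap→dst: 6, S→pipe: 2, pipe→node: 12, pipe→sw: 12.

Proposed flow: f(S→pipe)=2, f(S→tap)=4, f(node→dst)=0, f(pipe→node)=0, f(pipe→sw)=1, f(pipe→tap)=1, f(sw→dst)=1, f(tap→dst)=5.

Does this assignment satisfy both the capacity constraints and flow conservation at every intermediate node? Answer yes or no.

Yes

Every edge has 0 ≤ f(e) ≤ cap(e).
At each intermediate node, inflow equals outflow.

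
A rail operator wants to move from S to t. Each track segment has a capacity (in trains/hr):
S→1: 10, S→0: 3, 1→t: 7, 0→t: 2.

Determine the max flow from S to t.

9

Augment S→0→t: bottleneck 2. Total 2.
Augment S→1→t: bottleneck 7. Total 9.
No augmenting path remains in the residual graph.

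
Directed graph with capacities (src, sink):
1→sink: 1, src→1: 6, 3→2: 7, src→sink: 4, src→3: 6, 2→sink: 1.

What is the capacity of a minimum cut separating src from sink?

Max flow = 6 (via 3 augmenting paths).
In the residual at optimum, the set reachable from src is {1, 2, 3, src}.
Cut edges: src→sink (cap 4), 1→sink (cap 1), 2→sink (cap 1). Sum = 6.

6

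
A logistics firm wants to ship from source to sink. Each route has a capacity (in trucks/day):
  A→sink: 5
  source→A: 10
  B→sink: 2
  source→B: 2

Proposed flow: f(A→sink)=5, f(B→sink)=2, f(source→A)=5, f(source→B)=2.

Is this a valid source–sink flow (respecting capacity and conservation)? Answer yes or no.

Every edge has 0 ≤ f(e) ≤ cap(e).
At each intermediate node, inflow equals outflow.

Yes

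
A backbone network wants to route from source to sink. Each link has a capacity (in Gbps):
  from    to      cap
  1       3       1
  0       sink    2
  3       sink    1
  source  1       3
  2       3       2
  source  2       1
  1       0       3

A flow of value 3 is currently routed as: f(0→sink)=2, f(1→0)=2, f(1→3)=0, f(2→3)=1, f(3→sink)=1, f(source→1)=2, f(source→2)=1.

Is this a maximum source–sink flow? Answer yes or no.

Residual reachable from source: {0, 1, 2, 3, source}; sink is not reachable.
Saturated cut: 3→sink, 0→sink with total capacity 3 = current flow value. Flow is maximum.

Yes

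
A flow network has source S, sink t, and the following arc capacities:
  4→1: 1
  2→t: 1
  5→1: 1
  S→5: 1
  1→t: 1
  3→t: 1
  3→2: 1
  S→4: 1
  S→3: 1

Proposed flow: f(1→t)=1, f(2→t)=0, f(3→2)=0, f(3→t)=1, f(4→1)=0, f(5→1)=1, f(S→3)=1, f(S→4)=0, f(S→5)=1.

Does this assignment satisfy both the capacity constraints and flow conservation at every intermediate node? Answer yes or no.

Yes

Every edge has 0 ≤ f(e) ≤ cap(e).
At each intermediate node, inflow equals outflow.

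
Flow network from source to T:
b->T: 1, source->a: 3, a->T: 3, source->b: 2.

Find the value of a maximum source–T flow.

Augment source->b->T: bottleneck 1. Total 1.
Augment source->a->T: bottleneck 3. Total 4.
No augmenting path remains in the residual graph.

4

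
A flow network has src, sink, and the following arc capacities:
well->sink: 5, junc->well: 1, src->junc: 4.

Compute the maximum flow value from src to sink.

Augment src->junc->well->sink: bottleneck 1. Total 1.
No augmenting path remains in the residual graph.

1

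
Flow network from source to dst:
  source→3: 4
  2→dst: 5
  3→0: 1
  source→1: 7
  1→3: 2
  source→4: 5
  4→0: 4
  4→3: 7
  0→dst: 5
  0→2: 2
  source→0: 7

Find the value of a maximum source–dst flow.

7

Augment source→0→dst: bottleneck 5. Total 5.
Augment source→0→2→dst: bottleneck 2. Total 7.
No augmenting path remains in the residual graph.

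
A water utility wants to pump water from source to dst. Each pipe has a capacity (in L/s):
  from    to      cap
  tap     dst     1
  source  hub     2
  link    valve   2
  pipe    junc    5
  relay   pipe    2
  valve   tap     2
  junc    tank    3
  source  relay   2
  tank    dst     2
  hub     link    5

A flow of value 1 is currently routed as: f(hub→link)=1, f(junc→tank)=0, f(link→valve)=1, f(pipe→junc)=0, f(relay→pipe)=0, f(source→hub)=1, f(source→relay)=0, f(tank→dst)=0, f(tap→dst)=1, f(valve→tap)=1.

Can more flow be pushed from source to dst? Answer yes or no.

Residual path source→relay→pipe→junc→tank→dst has bottleneck 2 > 0.
Pushing 2 along it raises the flow to 3, so the given flow is not maximum.

Yes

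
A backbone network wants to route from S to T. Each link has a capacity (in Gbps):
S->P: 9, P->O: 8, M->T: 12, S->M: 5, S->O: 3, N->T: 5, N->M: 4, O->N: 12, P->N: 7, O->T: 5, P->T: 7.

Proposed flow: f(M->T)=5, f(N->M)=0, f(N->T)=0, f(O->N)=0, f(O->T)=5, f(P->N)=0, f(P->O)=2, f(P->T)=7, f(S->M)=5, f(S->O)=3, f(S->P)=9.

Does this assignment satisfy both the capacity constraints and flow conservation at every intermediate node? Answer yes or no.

Yes

Every edge has 0 ≤ f(e) ≤ cap(e).
At each intermediate node, inflow equals outflow.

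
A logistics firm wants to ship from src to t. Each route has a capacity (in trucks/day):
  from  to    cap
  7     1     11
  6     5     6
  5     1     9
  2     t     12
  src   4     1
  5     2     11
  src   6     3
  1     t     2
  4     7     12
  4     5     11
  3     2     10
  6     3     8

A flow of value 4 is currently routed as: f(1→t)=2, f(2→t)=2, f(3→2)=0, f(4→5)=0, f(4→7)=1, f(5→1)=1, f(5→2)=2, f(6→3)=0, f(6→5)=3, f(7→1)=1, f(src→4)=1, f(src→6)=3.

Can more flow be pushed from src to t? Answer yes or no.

Residual reachable from src: {src}; t is not reachable.
Saturated cut: src→4, src→6 with total capacity 4 = current flow value. Flow is maximum.

No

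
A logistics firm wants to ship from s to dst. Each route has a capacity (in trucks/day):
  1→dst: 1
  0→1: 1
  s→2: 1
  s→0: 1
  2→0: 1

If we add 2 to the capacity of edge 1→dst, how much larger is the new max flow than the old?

Original max flow = 1.
Edge 1→dst does not cross the min cut (source side {0, 2, s}), so extra capacity there cannot help.
New max flow = 1. Increase = 0.

0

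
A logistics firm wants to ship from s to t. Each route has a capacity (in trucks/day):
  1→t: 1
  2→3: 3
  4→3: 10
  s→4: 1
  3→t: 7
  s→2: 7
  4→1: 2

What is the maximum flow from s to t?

4

Augment s→2→3→t: bottleneck 3. Total 3.
Augment s→4→3→t: bottleneck 1. Total 4.
No augmenting path remains in the residual graph.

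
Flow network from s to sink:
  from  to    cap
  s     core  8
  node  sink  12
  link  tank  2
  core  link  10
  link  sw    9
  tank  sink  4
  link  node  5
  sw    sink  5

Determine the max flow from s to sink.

Augment s->core->link->sw->sink: bottleneck 5. Total 5.
Augment s->core->link->node->sink: bottleneck 3. Total 8.
No augmenting path remains in the residual graph.

8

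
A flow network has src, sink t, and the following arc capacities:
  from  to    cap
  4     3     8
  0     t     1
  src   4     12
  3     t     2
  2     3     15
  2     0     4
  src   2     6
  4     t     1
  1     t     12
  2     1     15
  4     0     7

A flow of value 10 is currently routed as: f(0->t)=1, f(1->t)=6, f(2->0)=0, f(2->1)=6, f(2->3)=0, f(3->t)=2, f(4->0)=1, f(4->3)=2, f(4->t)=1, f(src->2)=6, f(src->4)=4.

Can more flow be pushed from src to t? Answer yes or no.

No

Residual reachable from src: {0, 3, 4, src}; t is not reachable.
Saturated cut: src->2, 4->t, 0->t, 3->t with total capacity 10 = current flow value. Flow is maximum.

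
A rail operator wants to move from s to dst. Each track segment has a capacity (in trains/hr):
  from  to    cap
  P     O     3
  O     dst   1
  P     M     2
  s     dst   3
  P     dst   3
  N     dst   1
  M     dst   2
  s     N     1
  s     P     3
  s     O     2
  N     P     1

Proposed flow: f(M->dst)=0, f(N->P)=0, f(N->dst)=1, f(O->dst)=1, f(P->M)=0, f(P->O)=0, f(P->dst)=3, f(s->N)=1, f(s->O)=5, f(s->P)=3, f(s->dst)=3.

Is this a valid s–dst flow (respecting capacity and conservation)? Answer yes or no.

Capacity violated on s->O: flow 5 > capacity 2.

No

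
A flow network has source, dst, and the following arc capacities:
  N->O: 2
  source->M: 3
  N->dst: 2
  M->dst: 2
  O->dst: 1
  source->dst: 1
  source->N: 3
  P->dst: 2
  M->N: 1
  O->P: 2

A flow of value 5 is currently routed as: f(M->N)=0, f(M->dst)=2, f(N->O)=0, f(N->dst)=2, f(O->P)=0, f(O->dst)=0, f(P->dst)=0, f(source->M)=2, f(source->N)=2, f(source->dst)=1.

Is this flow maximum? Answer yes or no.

Residual path source->N->O->dst has bottleneck 1 > 0.
Pushing 1 along it raises the flow to 6, so the given flow is not maximum.

No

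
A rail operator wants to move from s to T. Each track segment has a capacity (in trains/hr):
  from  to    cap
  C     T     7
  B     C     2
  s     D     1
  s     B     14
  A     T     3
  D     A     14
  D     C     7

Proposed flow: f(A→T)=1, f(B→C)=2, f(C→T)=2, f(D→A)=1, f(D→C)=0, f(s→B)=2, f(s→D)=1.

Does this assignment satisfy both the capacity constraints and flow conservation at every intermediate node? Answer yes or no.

Every edge has 0 ≤ f(e) ≤ cap(e).
At each intermediate node, inflow equals outflow.

Yes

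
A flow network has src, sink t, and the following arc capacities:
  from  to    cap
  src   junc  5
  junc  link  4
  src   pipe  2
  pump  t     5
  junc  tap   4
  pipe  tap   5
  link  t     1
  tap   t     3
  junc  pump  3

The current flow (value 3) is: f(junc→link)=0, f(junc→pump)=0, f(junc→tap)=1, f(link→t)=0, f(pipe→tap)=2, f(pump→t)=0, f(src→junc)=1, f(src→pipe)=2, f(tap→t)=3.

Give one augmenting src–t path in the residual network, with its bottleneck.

src→junc→link→t, bottleneck 1

Residual along src→junc→link→t: src→junc: 4, junc→link: 4, link→t: 1.
Bottleneck = min = 1.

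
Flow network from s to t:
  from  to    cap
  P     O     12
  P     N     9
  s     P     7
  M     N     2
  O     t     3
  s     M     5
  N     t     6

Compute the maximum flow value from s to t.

Augment s→M→N→t: bottleneck 2. Total 2.
Augment s→P→N→t: bottleneck 4. Total 6.
Augment s→P→O→t: bottleneck 3. Total 9.
No augmenting path remains in the residual graph.

9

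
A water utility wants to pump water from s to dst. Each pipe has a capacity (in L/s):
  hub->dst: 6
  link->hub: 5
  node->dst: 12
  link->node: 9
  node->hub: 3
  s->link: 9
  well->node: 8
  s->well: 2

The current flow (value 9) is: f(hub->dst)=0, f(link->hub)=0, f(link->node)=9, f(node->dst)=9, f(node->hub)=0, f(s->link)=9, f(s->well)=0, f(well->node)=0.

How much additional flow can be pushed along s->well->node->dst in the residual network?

2

Residual capacities along the path: s->well: 2, well->node: 8, node->dst: 3.
Minimum is 2.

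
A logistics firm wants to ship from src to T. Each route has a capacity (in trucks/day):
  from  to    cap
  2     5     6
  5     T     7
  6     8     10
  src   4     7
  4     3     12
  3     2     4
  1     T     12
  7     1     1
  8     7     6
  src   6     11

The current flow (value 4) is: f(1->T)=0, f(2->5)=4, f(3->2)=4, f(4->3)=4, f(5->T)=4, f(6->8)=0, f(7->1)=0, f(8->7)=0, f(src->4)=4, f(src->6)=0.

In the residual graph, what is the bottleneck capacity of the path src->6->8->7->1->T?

Residual capacities along the path: src->6: 11, 6->8: 10, 8->7: 6, 7->1: 1, 1->T: 12.
Minimum is 1.

1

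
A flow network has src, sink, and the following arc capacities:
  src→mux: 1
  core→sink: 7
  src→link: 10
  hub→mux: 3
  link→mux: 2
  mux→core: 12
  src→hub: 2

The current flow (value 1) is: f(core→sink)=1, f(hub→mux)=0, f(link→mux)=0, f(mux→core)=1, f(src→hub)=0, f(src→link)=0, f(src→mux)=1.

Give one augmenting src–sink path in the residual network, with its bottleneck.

Residual along src→link→mux→core→sink: src→link: 10, link→mux: 2, mux→core: 11, core→sink: 6.
Bottleneck = min = 2.

src→link→mux→core→sink, bottleneck 2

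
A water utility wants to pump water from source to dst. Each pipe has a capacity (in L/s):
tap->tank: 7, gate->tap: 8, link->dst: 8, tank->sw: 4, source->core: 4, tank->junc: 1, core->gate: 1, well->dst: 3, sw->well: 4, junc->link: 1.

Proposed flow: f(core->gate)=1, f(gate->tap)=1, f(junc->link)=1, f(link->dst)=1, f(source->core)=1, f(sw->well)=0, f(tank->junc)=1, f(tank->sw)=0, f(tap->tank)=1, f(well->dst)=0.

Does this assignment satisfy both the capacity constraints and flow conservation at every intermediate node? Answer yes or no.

Yes

Every edge has 0 ≤ f(e) ≤ cap(e).
At each intermediate node, inflow equals outflow.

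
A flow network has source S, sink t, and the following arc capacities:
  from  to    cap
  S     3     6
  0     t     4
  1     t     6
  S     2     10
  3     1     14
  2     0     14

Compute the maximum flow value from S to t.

10

Augment S->3->1->t: bottleneck 6. Total 6.
Augment S->2->0->t: bottleneck 4. Total 10.
No augmenting path remains in the residual graph.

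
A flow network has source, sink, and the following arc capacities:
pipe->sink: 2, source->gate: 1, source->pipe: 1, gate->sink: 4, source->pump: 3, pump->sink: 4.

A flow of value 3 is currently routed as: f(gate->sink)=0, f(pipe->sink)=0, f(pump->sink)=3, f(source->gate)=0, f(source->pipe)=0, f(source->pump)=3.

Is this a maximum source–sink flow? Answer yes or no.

No

Residual path source->pipe->sink has bottleneck 1 > 0.
Pushing 1 along it raises the flow to 4, so the given flow is not maximum.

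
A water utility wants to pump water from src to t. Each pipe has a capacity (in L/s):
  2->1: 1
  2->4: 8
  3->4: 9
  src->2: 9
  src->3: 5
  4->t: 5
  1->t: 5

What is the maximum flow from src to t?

6

Augment src->3->4->t: bottleneck 5. Total 5.
Augment src->2->1->t: bottleneck 1. Total 6.
No augmenting path remains in the residual graph.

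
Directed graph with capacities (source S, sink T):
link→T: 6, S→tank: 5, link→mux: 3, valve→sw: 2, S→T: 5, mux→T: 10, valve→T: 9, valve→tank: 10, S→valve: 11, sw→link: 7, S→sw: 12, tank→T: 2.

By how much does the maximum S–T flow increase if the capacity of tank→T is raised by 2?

Original max flow = 23.
After raising cap(tank→T), augmenting paths through that edge carry 2 more units.
New max flow = 25. Increase = 2.

2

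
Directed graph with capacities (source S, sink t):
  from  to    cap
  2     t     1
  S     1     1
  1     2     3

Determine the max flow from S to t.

1

Augment S→1→2→t: bottleneck 1. Total 1.
No augmenting path remains in the residual graph.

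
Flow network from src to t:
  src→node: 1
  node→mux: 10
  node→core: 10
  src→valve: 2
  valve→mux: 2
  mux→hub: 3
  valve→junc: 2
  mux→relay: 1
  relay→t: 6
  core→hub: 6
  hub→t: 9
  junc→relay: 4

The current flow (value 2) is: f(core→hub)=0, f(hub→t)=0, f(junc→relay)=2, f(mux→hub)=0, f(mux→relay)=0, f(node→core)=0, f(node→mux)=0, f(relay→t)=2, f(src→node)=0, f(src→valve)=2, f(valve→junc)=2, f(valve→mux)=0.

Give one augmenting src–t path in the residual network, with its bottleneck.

Residual along src→node→mux→relay→t: src→node: 1, node→mux: 10, mux→relay: 1, relay→t: 4.
Bottleneck = min = 1.

src→node→mux→relay→t, bottleneck 1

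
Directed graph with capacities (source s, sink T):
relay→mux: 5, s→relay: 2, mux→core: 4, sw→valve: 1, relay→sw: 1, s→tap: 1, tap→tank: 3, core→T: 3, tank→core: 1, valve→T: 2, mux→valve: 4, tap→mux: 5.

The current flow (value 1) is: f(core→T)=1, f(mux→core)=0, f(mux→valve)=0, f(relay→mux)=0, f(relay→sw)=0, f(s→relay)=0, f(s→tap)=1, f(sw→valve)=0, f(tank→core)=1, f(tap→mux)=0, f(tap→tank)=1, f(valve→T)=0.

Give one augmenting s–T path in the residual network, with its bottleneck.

Residual along s→relay→mux→core→T: s→relay: 2, relay→mux: 5, mux→core: 4, core→T: 2.
Bottleneck = min = 2.

s→relay→mux→core→T, bottleneck 2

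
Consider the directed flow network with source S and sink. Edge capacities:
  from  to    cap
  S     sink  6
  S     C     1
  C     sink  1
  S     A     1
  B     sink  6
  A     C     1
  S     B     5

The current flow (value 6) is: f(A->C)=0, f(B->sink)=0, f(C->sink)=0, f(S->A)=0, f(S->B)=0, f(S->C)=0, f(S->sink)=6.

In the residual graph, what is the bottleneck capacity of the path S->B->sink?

Residual capacities along the path: S->B: 5, B->sink: 6.
Minimum is 5.

5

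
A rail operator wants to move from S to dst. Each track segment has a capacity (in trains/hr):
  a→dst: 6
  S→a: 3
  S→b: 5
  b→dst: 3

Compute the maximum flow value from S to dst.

6

Augment S→a→dst: bottleneck 3. Total 3.
Augment S→b→dst: bottleneck 3. Total 6.
No augmenting path remains in the residual graph.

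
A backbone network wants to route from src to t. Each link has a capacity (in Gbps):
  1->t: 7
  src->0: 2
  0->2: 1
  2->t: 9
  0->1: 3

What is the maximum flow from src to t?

Augment src->0->2->t: bottleneck 1. Total 1.
Augment src->0->1->t: bottleneck 1. Total 2.
No augmenting path remains in the residual graph.

2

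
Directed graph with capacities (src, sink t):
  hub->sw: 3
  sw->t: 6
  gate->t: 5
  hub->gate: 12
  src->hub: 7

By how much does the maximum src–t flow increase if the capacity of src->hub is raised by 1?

Original max flow = 7.
After raising cap(src->hub), augmenting paths through that edge carry 1 more unit.
New max flow = 8. Increase = 1.

1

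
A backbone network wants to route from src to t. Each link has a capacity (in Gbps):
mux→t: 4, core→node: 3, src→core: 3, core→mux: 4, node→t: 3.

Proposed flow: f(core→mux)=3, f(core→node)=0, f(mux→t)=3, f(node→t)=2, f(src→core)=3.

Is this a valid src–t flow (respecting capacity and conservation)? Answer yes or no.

No

Conservation fails at node: inflow 0 ≠ outflow 2.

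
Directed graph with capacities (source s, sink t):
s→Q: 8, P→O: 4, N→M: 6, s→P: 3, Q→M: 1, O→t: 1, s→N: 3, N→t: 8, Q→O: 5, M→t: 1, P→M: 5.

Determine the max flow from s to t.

Augment s→N→t: bottleneck 3. Total 3.
Augment s→Q→M→t: bottleneck 1. Total 4.
Augment s→Q→O→t: bottleneck 1. Total 5.
No augmenting path remains in the residual graph.

5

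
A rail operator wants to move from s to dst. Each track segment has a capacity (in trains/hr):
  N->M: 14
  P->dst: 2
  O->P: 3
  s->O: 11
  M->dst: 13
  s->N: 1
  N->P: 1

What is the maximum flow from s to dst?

3

Augment s->N->M->dst: bottleneck 1. Total 1.
Augment s->O->P->dst: bottleneck 2. Total 3.
No augmenting path remains in the residual graph.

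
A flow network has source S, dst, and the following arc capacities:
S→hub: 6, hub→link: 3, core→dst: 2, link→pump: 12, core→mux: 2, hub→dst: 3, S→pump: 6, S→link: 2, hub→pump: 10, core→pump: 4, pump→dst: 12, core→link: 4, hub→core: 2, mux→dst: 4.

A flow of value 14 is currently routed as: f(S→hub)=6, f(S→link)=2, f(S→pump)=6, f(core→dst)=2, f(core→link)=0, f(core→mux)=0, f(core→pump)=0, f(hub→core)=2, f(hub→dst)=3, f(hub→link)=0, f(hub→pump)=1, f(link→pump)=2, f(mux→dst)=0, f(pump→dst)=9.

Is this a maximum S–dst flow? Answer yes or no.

Residual reachable from S: {S}; dst is not reachable.
Saturated cut: S→hub, S→link, S→pump with total capacity 14 = current flow value. Flow is maximum.

Yes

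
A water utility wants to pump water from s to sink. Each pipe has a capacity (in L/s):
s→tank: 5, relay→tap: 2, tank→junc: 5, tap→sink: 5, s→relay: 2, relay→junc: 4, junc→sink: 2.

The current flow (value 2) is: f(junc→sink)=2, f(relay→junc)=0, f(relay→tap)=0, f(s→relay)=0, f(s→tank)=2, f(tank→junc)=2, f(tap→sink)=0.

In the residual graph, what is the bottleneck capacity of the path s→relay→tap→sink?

Residual capacities along the path: s→relay: 2, relay→tap: 2, tap→sink: 5.
Minimum is 2.

2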